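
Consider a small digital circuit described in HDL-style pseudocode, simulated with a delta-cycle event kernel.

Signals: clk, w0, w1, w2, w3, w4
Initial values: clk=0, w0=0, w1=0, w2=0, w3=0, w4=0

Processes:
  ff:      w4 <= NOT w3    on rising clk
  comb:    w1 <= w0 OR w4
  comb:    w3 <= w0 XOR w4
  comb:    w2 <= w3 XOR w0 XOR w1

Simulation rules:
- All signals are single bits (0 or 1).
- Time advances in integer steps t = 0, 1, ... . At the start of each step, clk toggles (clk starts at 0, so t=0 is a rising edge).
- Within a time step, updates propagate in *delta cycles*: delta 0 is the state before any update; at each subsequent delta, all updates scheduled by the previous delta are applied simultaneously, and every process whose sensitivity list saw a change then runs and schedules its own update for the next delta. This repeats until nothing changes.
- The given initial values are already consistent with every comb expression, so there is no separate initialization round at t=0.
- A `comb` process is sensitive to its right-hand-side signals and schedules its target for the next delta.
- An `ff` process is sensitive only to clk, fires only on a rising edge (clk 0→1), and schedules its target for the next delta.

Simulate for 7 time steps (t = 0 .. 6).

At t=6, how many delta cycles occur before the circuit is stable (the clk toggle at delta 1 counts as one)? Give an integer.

3

t0.Δ0 w0=0 w2=0 w3=0 w1=0 w4=0 clk=0
t0.Δ1 w0=0 w2=0 w3=0 w1=0 w4=0 clk=1
t0.Δ2 w0=0 w2=0 w3=0 w1=0 w4=1 clk=1
t0.Δ3 w0=0 w2=0 w3=1 w1=1 w4=1 clk=1
t1.Δ0 w0=0 w2=0 w3=1 w1=1 w4=1 clk=1
t1.Δ1 w0=0 w2=0 w3=1 w1=1 w4=1 clk=0
t2.Δ0 w0=0 w2=0 w3=1 w1=1 w4=1 clk=0
t2.Δ1 w0=0 w2=0 w3=1 w1=1 w4=1 clk=1
t2.Δ2 w0=0 w2=0 w3=1 w1=1 w4=0 clk=1
t2.Δ3 w0=0 w2=0 w3=0 w1=0 w4=0 clk=1
t3.Δ0 w0=0 w2=0 w3=0 w1=0 w4=0 clk=1
t3.Δ1 w0=0 w2=0 w3=0 w1=0 w4=0 clk=0
t4.Δ0 w0=0 w2=0 w3=0 w1=0 w4=0 clk=0
t4.Δ1 w0=0 w2=0 w3=0 w1=0 w4=0 clk=1
t4.Δ2 w0=0 w2=0 w3=0 w1=0 w4=1 clk=1
t4.Δ3 w0=0 w2=0 w3=1 w1=1 w4=1 clk=1
t5.Δ0 w0=0 w2=0 w3=1 w1=1 w4=1 clk=1
t5.Δ1 w0=0 w2=0 w3=1 w1=1 w4=1 clk=0
t6.Δ0 w0=0 w2=0 w3=1 w1=1 w4=1 clk=0
t6.Δ1 w0=0 w2=0 w3=1 w1=1 w4=1 clk=1
t6.Δ2 w0=0 w2=0 w3=1 w1=1 w4=0 clk=1
t6.Δ3 w0=0 w2=0 w3=0 w1=0 w4=0 clk=1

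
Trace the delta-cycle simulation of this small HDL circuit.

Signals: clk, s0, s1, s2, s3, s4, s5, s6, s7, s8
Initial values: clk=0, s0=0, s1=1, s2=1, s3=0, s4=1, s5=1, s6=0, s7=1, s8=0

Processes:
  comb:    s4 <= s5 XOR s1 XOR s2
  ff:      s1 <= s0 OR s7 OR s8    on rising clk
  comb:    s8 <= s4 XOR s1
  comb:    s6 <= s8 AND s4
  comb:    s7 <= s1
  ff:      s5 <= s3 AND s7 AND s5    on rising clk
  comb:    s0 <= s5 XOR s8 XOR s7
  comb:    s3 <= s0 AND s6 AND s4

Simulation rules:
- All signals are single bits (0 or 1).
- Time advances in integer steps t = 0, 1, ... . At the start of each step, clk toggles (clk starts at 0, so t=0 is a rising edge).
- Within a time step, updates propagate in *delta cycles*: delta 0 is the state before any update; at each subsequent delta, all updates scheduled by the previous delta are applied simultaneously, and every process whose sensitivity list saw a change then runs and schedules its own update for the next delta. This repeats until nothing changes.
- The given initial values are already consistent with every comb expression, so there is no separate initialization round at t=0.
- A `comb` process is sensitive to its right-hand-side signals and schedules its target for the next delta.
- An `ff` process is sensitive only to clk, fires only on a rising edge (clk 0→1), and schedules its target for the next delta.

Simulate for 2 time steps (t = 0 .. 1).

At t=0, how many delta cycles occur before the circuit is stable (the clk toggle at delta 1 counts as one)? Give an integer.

5

t=0 Δ0: s2=1 s0=0 clk=0 s5=1 s8=0 s4=1 s6=0 s7=1 s1=1 s3=0
  Δ1: clk:0→1
  Δ2: s5:1→0
  Δ3: s0:0→1, s4:1→0
  Δ4: s8:0→1
  Δ5: s0:1→0
  (5Δ to stable)
t=1 Δ0: s2=1 s0=0 clk=1 s5=0 s8=1 s4=0 s6=0 s7=1 s1=1 s3=0
  Δ1: clk:1→0
  (1Δ to stable)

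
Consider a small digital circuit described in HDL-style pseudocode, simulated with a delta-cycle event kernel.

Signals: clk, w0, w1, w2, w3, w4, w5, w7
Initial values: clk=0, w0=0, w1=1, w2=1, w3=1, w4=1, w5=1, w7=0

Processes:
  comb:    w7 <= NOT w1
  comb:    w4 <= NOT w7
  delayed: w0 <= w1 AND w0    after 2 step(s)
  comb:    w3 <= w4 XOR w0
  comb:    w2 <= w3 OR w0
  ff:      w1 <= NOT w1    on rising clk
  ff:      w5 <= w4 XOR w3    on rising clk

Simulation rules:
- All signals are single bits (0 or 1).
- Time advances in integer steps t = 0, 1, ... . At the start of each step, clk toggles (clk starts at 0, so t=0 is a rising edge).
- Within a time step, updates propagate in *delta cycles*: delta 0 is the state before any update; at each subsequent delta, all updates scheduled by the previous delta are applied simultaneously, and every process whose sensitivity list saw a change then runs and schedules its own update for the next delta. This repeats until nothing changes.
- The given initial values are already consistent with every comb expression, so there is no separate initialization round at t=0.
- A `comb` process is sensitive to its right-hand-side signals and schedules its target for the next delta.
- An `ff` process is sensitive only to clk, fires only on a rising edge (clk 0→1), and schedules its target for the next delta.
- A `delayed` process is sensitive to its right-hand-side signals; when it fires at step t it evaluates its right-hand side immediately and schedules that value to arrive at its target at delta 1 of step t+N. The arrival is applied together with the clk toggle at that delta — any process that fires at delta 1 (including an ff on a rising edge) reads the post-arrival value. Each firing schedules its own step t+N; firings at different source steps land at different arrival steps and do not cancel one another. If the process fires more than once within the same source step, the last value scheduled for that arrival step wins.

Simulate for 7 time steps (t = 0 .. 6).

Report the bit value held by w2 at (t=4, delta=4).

1

t=0 Δ0: w3=1 w0=0 w4=1 clk=0 w7=0 w1=1 w5=1 w2=1
  Δ1: clk:0→1
  Δ2: w1:1→0, w5:1→0
  Δ3: w7:0→1
  Δ4: w4:1→0
  Δ5: w3:1→0
  Δ6: w2:1→0
  (6Δ to stable)
t=1 Δ0: w3=0 w0=0 w4=0 clk=1 w7=1 w1=0 w5=0 w2=0
  Δ1: clk:1→0
  (1Δ to stable)
t=2 Δ0: w3=0 w0=0 w4=0 clk=0 w7=1 w1=0 w5=0 w2=0
  Δ1: clk:0→1
  Δ2: w1:0→1
  Δ3: w7:1→0
  Δ4: w4:0→1
  Δ5: w3:0→1
  Δ6: w2:0→1
  (6Δ to stable)
t=3 Δ0: w3=1 w0=0 w4=1 clk=1 w7=0 w1=1 w5=0 w2=1
  Δ1: clk:1→0
  (1Δ to stable)
t=4 Δ0: w3=1 w0=0 w4=1 clk=0 w7=0 w1=1 w5=0 w2=1
  Δ1: clk:0→1
  Δ2: w1:1→0
  Δ3: w7:0→1
  Δ4: w4:1→0
  Δ5: w3:1→0
  Δ6: w2:1→0
  (6Δ to stable)
t=5 Δ0: w3=0 w0=0 w4=0 clk=1 w7=1 w1=0 w5=0 w2=0
  Δ1: clk:1→0
  (1Δ to stable)
t=6 Δ0: w3=0 w0=0 w4=0 clk=0 w7=1 w1=0 w5=0 w2=0
  Δ1: clk:0→1
  Δ2: w1:0→1
  Δ3: w7:1→0
  Δ4: w4:0→1
  Δ5: w3:0→1
  Δ6: w2:0→1
  (6Δ to stable)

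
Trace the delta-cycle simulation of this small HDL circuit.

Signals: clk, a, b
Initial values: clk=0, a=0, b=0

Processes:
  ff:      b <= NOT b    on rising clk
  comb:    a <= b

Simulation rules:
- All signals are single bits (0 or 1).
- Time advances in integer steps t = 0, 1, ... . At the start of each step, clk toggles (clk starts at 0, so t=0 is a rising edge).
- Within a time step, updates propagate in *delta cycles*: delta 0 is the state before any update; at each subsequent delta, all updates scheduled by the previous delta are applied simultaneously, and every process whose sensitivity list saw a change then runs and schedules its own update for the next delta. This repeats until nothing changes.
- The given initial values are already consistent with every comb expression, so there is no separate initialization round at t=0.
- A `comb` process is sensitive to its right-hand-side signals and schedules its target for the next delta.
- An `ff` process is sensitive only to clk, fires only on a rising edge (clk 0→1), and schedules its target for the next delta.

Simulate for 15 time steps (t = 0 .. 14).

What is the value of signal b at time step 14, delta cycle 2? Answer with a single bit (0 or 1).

0

t=0 Δ0: a=0 b=0 clk=0
  Δ1: clk:0→1
  Δ2: b:0→1
  Δ3: a:0→1
  (3Δ to stable)
t=1 Δ0: a=1 b=1 clk=1
  Δ1: clk:1→0
  (1Δ to stable)
t=2 Δ0: a=1 b=1 clk=0
  Δ1: clk:0→1
  Δ2: b:1→0
  Δ3: a:1→0
  (3Δ to stable)
t=3 Δ0: a=0 b=0 clk=1
  Δ1: clk:1→0
  (1Δ to stable)
t=4 Δ0: a=0 b=0 clk=0
  Δ1: clk:0→1
  Δ2: b:0→1
  Δ3: a:0→1
  (3Δ to stable)
t=5 Δ0: a=1 b=1 clk=1
  Δ1: clk:1→0
  (1Δ to stable)
t=6 Δ0: a=1 b=1 clk=0
  Δ1: clk:0→1
  Δ2: b:1→0
  Δ3: a:1→0
  (3Δ to stable)
t=7 Δ0: a=0 b=0 clk=1
  Δ1: clk:1→0
  (1Δ to stable)
t=8 Δ0: a=0 b=0 clk=0
  Δ1: clk:0→1
  Δ2: b:0→1
  Δ3: a:0→1
  (3Δ to stable)
t=9 Δ0: a=1 b=1 clk=1
  Δ1: clk:1→0
  (1Δ to stable)
t=10 Δ0: a=1 b=1 clk=0
  Δ1: clk:0→1
  Δ2: b:1→0
  Δ3: a:1→0
  (3Δ to stable)
t=11 Δ0: a=0 b=0 clk=1
  Δ1: clk:1→0
  (1Δ to stable)
t=12 Δ0: a=0 b=0 clk=0
  Δ1: clk:0→1
  Δ2: b:0→1
  Δ3: a:0→1
  (3Δ to stable)
t=13 Δ0: a=1 b=1 clk=1
  Δ1: clk:1→0
  (1Δ to stable)
t=14 Δ0: a=1 b=1 clk=0
  Δ1: clk:0→1
  Δ2: b:1→0
  Δ3: a:1→0
  (3Δ to stable)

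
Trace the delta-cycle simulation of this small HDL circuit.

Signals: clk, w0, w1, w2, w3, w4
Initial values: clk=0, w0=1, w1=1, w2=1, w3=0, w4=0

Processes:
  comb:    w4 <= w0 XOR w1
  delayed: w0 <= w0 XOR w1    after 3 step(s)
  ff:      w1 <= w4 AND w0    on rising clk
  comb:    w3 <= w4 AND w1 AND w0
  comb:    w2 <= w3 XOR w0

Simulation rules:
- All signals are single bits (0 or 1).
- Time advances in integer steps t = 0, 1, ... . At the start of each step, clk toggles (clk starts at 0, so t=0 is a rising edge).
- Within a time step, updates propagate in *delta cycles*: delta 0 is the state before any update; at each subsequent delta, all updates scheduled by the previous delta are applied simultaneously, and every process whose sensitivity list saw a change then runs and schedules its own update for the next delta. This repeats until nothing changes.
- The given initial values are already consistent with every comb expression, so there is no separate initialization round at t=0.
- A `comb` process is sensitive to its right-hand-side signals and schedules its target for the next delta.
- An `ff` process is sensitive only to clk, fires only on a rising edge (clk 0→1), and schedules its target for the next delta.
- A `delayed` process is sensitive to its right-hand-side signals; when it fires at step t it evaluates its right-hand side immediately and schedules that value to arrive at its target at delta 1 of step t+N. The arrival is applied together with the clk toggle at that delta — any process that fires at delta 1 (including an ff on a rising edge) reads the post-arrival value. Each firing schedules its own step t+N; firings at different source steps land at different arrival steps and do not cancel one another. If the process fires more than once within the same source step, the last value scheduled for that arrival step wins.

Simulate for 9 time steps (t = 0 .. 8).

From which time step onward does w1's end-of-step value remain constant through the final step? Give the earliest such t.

t=0 Δ0: w1=1 w2=1 clk=0 w0=1 w4=0 w3=0
  Δ1: clk:0→1
  Δ2: w1:1→0
  Δ3: w4:0→1
  (3Δ to stable)
t=1 Δ0: w1=0 w2=1 clk=1 w0=1 w4=1 w3=0
  Δ1: clk:1→0
  (1Δ to stable)
t=2 Δ0: w1=0 w2=1 clk=0 w0=1 w4=1 w3=0
  Δ1: clk:0→1
  Δ2: w1:0→1
  Δ3: w4:1→0, w3:0→1
  Δ4: w2:1→0, w3:1→0
  Δ5: w2:0→1
  (5Δ to stable)
t=3 Δ0: w1=1 w2=1 clk=1 w0=1 w4=0 w3=0
  Δ1: clk:1→0
  (1Δ to stable)
t=4 Δ0: w1=1 w2=1 clk=0 w0=1 w4=0 w3=0
  Δ1: clk:0→1
  Δ2: w1:1→0
  Δ3: w4:0→1
  (3Δ to stable)
t=5 Δ0: w1=0 w2=1 clk=1 w0=1 w4=1 w3=0
  Δ1: clk:1→0, w0:1→0
  Δ2: w2:1→0, w4:1→0
  (2Δ to stable)
t=6 Δ0: w1=0 w2=0 clk=0 w0=0 w4=0 w3=0
  Δ1: clk:0→1
  (1Δ to stable)
t=7 Δ0: w1=0 w2=0 clk=1 w0=0 w4=0 w3=0
  Δ1: clk:1→0, w0:0→1
  Δ2: w2:0→1, w4:0→1
  (2Δ to stable)
t=8 Δ0: w1=0 w2=1 clk=0 w0=1 w4=1 w3=0
  Δ1: clk:0→1, w0:1→0
  Δ2: w2:1→0, w4:1→0
  (2Δ to stable)

4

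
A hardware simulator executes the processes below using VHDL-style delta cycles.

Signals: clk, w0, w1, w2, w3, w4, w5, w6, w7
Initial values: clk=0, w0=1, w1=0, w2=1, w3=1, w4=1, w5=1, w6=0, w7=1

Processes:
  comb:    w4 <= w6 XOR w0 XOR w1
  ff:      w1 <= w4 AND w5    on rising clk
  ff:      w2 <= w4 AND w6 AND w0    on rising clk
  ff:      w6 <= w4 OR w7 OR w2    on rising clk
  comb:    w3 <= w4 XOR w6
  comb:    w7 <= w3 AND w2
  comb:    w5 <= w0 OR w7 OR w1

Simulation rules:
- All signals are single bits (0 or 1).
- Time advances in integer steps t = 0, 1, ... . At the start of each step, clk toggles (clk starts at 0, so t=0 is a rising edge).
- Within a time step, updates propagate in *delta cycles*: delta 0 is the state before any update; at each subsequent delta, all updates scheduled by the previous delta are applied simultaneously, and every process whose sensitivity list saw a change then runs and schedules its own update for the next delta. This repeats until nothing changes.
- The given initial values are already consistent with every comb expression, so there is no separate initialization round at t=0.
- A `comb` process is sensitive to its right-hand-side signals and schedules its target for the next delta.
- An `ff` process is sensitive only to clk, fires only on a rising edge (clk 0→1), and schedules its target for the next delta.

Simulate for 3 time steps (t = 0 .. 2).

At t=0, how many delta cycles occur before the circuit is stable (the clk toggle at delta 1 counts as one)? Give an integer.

3

t=0 Δ0: w3=1 clk=0 w4=1 w0=1 w5=1 w7=1 w1=0 w2=1 w6=0
  Δ1: clk:0→1
  Δ2: w1:0→1, w2:1→0, w6:0→1
  Δ3: w3:1→0, w7:1→0
  (3Δ to stable)
t=1 Δ0: w3=0 clk=1 w4=1 w0=1 w5=1 w7=0 w1=1 w2=0 w6=1
  Δ1: clk:1→0
  (1Δ to stable)
t=2 Δ0: w3=0 clk=0 w4=1 w0=1 w5=1 w7=0 w1=1 w2=0 w6=1
  Δ1: clk:0→1
  Δ2: w2:0→1
  (2Δ to stable)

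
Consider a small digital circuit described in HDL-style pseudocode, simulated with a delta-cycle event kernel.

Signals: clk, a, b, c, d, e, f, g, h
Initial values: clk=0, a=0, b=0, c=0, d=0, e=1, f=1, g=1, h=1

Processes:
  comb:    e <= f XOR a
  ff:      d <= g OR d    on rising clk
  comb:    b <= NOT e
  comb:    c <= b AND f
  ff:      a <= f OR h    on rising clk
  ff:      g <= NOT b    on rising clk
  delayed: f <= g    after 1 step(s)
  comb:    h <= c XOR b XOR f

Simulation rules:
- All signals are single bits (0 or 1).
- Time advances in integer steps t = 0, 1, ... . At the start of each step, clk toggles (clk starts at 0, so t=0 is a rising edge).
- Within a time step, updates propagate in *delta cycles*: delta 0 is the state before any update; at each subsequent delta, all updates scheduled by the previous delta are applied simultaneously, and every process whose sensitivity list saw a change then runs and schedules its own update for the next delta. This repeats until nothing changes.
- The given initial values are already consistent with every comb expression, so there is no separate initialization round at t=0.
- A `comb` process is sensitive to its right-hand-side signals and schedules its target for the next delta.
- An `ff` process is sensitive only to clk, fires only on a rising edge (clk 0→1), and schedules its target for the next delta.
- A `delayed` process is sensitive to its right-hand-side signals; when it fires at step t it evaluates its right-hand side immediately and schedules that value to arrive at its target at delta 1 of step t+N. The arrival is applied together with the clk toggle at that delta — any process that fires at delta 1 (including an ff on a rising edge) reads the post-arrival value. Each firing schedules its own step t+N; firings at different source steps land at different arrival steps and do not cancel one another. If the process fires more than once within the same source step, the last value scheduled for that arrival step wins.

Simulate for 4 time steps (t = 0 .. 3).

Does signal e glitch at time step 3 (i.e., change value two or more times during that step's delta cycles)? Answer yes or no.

t0.Δ0 clk=0 d=0 e=1 a=0 g=1 b=0 f=1 c=0 h=1
t0.Δ1 clk=1 d=0 e=1 a=0 g=1 b=0 f=1 c=0 h=1
t0.Δ2 clk=1 d=1 e=1 a=1 g=1 b=0 f=1 c=0 h=1
t0.Δ3 clk=1 d=1 e=0 a=1 g=1 b=0 f=1 c=0 h=1
t0.Δ4 clk=1 d=1 e=0 a=1 g=1 b=1 f=1 c=0 h=1
t0.Δ5 clk=1 d=1 e=0 a=1 g=1 b=1 f=1 c=1 h=0
t0.Δ6 clk=1 d=1 e=0 a=1 g=1 b=1 f=1 c=1 h=1
t1.Δ0 clk=1 d=1 e=0 a=1 g=1 b=1 f=1 c=1 h=1
t1.Δ1 clk=0 d=1 e=0 a=1 g=1 b=1 f=1 c=1 h=1
t2.Δ0 clk=0 d=1 e=0 a=1 g=1 b=1 f=1 c=1 h=1
t2.Δ1 clk=1 d=1 e=0 a=1 g=1 b=1 f=1 c=1 h=1
t2.Δ2 clk=1 d=1 e=0 a=1 g=0 b=1 f=1 c=1 h=1
t3.Δ0 clk=1 d=1 e=0 a=1 g=0 b=1 f=1 c=1 h=1
t3.Δ1 clk=0 d=1 e=0 a=1 g=0 b=1 f=0 c=1 h=1
t3.Δ2 clk=0 d=1 e=1 a=1 g=0 b=1 f=0 c=0 h=0
t3.Δ3 clk=0 d=1 e=1 a=1 g=0 b=0 f=0 c=0 h=1
t3.Δ4 clk=0 d=1 e=1 a=1 g=0 b=0 f=0 c=0 h=0

no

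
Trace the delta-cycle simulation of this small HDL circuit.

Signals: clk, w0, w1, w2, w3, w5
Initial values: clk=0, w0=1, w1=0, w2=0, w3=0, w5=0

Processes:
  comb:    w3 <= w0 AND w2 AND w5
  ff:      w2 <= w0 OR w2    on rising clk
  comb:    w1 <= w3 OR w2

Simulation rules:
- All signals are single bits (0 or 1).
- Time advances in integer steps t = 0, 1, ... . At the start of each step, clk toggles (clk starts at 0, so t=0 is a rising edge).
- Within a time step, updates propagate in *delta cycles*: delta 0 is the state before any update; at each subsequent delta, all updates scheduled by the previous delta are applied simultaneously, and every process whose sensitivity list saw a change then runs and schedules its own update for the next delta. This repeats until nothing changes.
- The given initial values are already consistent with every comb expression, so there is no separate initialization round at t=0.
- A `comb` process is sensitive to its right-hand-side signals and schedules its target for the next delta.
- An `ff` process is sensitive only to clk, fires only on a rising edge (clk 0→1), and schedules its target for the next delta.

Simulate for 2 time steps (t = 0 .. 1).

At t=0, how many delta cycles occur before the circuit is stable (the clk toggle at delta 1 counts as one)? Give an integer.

3

[bits: w1,w0,w5,clk,w3,w2]
t=0: Δ0=010000 Δ1=010100 Δ2=010101 Δ3=110101 | 3Δ
t=1: Δ0=110101 Δ1=110001 | 1Δ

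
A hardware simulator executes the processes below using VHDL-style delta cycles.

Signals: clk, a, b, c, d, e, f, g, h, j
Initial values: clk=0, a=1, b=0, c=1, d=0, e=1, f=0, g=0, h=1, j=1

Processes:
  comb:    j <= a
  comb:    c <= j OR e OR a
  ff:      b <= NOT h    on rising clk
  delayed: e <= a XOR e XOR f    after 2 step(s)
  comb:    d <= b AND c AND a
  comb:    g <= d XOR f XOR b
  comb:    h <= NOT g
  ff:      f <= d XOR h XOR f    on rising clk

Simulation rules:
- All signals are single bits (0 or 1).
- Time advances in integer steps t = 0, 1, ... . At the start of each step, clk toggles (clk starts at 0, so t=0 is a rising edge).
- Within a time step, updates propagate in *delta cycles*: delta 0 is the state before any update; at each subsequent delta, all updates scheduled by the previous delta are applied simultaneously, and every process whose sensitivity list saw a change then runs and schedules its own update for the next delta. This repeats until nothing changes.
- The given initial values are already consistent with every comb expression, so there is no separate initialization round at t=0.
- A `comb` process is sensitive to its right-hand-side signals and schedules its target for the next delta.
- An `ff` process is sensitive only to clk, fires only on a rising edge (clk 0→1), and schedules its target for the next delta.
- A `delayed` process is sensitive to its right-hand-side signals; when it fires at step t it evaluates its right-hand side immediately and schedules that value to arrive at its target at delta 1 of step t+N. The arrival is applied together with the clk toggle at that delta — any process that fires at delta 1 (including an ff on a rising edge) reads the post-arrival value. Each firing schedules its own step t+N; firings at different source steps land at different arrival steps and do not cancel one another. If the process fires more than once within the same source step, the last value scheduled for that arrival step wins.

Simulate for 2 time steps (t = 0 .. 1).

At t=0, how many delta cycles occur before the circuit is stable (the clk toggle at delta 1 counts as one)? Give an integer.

[bits: j,d,g,e,h,clk,c,b,f,a]
t=0: Δ0=1001101001 Δ1=1001111001 Δ2=1001111011 Δ3=1011111011 Δ4=1011011011 | 4Δ
t=1: Δ0=1011011011 Δ1=1011001011 | 1Δ

4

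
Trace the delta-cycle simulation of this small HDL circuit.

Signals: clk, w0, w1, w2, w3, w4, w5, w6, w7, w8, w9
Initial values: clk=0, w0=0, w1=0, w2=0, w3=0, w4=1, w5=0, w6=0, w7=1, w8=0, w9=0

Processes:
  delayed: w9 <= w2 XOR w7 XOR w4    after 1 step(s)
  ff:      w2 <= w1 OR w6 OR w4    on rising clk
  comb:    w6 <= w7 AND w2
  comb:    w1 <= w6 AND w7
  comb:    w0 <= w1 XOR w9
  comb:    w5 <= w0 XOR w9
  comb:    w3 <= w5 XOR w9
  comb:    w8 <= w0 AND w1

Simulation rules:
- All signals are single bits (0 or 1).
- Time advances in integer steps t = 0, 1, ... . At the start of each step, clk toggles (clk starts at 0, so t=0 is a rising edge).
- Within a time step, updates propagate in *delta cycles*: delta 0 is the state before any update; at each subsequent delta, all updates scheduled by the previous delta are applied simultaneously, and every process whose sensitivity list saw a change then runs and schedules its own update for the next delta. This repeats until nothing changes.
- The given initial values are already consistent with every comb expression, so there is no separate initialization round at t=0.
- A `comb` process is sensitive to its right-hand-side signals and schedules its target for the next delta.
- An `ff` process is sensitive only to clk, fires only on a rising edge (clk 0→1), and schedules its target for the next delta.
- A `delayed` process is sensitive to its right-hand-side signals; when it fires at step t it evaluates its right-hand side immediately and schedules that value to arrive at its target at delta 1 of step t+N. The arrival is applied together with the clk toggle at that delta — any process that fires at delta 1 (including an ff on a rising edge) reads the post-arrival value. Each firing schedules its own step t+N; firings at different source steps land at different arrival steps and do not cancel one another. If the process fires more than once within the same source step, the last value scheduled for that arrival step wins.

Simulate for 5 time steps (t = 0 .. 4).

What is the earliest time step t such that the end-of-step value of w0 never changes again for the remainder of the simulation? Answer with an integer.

1

t0.Δ0 w3=0 w5=0 w9=0 w7=1 w1=0 w2=0 w6=0 w0=0 w8=0 clk=0 w4=1
t0.Δ1 w3=0 w5=0 w9=0 w7=1 w1=0 w2=0 w6=0 w0=0 w8=0 clk=1 w4=1
t0.Δ2 w3=0 w5=0 w9=0 w7=1 w1=0 w2=1 w6=0 w0=0 w8=0 clk=1 w4=1
t0.Δ3 w3=0 w5=0 w9=0 w7=1 w1=0 w2=1 w6=1 w0=0 w8=0 clk=1 w4=1
t0.Δ4 w3=0 w5=0 w9=0 w7=1 w1=1 w2=1 w6=1 w0=0 w8=0 clk=1 w4=1
t0.Δ5 w3=0 w5=0 w9=0 w7=1 w1=1 w2=1 w6=1 w0=1 w8=0 clk=1 w4=1
t0.Δ6 w3=0 w5=1 w9=0 w7=1 w1=1 w2=1 w6=1 w0=1 w8=1 clk=1 w4=1
t0.Δ7 w3=1 w5=1 w9=0 w7=1 w1=1 w2=1 w6=1 w0=1 w8=1 clk=1 w4=1
t1.Δ0 w3=1 w5=1 w9=0 w7=1 w1=1 w2=1 w6=1 w0=1 w8=1 clk=1 w4=1
t1.Δ1 w3=1 w5=1 w9=1 w7=1 w1=1 w2=1 w6=1 w0=1 w8=1 clk=0 w4=1
t1.Δ2 w3=0 w5=0 w9=1 w7=1 w1=1 w2=1 w6=1 w0=0 w8=1 clk=0 w4=1
t1.Δ3 w3=1 w5=1 w9=1 w7=1 w1=1 w2=1 w6=1 w0=0 w8=0 clk=0 w4=1
t1.Δ4 w3=0 w5=1 w9=1 w7=1 w1=1 w2=1 w6=1 w0=0 w8=0 clk=0 w4=1
t2.Δ0 w3=0 w5=1 w9=1 w7=1 w1=1 w2=1 w6=1 w0=0 w8=0 clk=0 w4=1
t2.Δ1 w3=0 w5=1 w9=1 w7=1 w1=1 w2=1 w6=1 w0=0 w8=0 clk=1 w4=1
t3.Δ0 w3=0 w5=1 w9=1 w7=1 w1=1 w2=1 w6=1 w0=0 w8=0 clk=1 w4=1
t3.Δ1 w3=0 w5=1 w9=1 w7=1 w1=1 w2=1 w6=1 w0=0 w8=0 clk=0 w4=1
t4.Δ0 w3=0 w5=1 w9=1 w7=1 w1=1 w2=1 w6=1 w0=0 w8=0 clk=0 w4=1
t4.Δ1 w3=0 w5=1 w9=1 w7=1 w1=1 w2=1 w6=1 w0=0 w8=0 clk=1 w4=1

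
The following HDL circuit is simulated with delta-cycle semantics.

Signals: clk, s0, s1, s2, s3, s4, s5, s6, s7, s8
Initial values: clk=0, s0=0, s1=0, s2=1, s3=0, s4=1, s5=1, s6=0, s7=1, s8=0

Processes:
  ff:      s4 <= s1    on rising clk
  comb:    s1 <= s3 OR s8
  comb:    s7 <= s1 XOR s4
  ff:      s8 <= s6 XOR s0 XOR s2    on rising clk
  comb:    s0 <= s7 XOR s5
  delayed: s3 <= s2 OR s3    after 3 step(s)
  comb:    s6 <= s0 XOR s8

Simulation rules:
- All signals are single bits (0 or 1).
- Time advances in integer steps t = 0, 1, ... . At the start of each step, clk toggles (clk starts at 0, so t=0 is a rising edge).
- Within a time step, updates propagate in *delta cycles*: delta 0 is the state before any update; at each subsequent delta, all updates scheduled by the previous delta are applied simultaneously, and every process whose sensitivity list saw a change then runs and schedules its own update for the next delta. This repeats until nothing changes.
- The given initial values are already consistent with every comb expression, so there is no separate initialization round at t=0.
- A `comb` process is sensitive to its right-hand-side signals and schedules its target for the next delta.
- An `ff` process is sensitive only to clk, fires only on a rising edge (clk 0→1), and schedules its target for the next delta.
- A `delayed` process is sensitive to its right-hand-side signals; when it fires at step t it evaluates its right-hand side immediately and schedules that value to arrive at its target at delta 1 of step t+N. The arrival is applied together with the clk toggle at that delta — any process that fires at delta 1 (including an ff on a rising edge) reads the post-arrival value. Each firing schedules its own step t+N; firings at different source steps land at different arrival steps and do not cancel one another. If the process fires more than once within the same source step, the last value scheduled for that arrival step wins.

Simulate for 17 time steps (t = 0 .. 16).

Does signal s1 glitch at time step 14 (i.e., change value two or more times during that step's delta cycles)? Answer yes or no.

no

t0.Δ0 s1=0 s3=0 s0=0 s2=1 s4=1 s8=0 s6=0 s5=1 clk=0 s7=1
t0.Δ1 s1=0 s3=0 s0=0 s2=1 s4=1 s8=0 s6=0 s5=1 clk=1 s7=1
t0.Δ2 s1=0 s3=0 s0=0 s2=1 s4=0 s8=1 s6=0 s5=1 clk=1 s7=1
t0.Δ3 s1=1 s3=0 s0=0 s2=1 s4=0 s8=1 s6=1 s5=1 clk=1 s7=0
t0.Δ4 s1=1 s3=0 s0=1 s2=1 s4=0 s8=1 s6=1 s5=1 clk=1 s7=1
t0.Δ5 s1=1 s3=0 s0=0 s2=1 s4=0 s8=1 s6=0 s5=1 clk=1 s7=1
t0.Δ6 s1=1 s3=0 s0=0 s2=1 s4=0 s8=1 s6=1 s5=1 clk=1 s7=1
t1.Δ0 s1=1 s3=0 s0=0 s2=1 s4=0 s8=1 s6=1 s5=1 clk=1 s7=1
t1.Δ1 s1=1 s3=0 s0=0 s2=1 s4=0 s8=1 s6=1 s5=1 clk=0 s7=1
t2.Δ0 s1=1 s3=0 s0=0 s2=1 s4=0 s8=1 s6=1 s5=1 clk=0 s7=1
t2.Δ1 s1=1 s3=0 s0=0 s2=1 s4=0 s8=1 s6=1 s5=1 clk=1 s7=1
t2.Δ2 s1=1 s3=0 s0=0 s2=1 s4=1 s8=0 s6=1 s5=1 clk=1 s7=1
t2.Δ3 s1=0 s3=0 s0=0 s2=1 s4=1 s8=0 s6=0 s5=1 clk=1 s7=0
t2.Δ4 s1=0 s3=0 s0=1 s2=1 s4=1 s8=0 s6=0 s5=1 clk=1 s7=1
t2.Δ5 s1=0 s3=0 s0=0 s2=1 s4=1 s8=0 s6=1 s5=1 clk=1 s7=1
t2.Δ6 s1=0 s3=0 s0=0 s2=1 s4=1 s8=0 s6=0 s5=1 clk=1 s7=1
t3.Δ0 s1=0 s3=0 s0=0 s2=1 s4=1 s8=0 s6=0 s5=1 clk=1 s7=1
t3.Δ1 s1=0 s3=0 s0=0 s2=1 s4=1 s8=0 s6=0 s5=1 clk=0 s7=1
t4.Δ0 s1=0 s3=0 s0=0 s2=1 s4=1 s8=0 s6=0 s5=1 clk=0 s7=1
t4.Δ1 s1=0 s3=0 s0=0 s2=1 s4=1 s8=0 s6=0 s5=1 clk=1 s7=1
t4.Δ2 s1=0 s3=0 s0=0 s2=1 s4=0 s8=1 s6=0 s5=1 clk=1 s7=1
t4.Δ3 s1=1 s3=0 s0=0 s2=1 s4=0 s8=1 s6=1 s5=1 clk=1 s7=0
t4.Δ4 s1=1 s3=0 s0=1 s2=1 s4=0 s8=1 s6=1 s5=1 clk=1 s7=1
t4.Δ5 s1=1 s3=0 s0=0 s2=1 s4=0 s8=1 s6=0 s5=1 clk=1 s7=1
t4.Δ6 s1=1 s3=0 s0=0 s2=1 s4=0 s8=1 s6=1 s5=1 clk=1 s7=1
t5.Δ0 s1=1 s3=0 s0=0 s2=1 s4=0 s8=1 s6=1 s5=1 clk=1 s7=1
t5.Δ1 s1=1 s3=0 s0=0 s2=1 s4=0 s8=1 s6=1 s5=1 clk=0 s7=1
t6.Δ0 s1=1 s3=0 s0=0 s2=1 s4=0 s8=1 s6=1 s5=1 clk=0 s7=1
t6.Δ1 s1=1 s3=0 s0=0 s2=1 s4=0 s8=1 s6=1 s5=1 clk=1 s7=1
t6.Δ2 s1=1 s3=0 s0=0 s2=1 s4=1 s8=0 s6=1 s5=1 clk=1 s7=1
t6.Δ3 s1=0 s3=0 s0=0 s2=1 s4=1 s8=0 s6=0 s5=1 clk=1 s7=0
t6.Δ4 s1=0 s3=0 s0=1 s2=1 s4=1 s8=0 s6=0 s5=1 clk=1 s7=1
t6.Δ5 s1=0 s3=0 s0=0 s2=1 s4=1 s8=0 s6=1 s5=1 clk=1 s7=1
t6.Δ6 s1=0 s3=0 s0=0 s2=1 s4=1 s8=0 s6=0 s5=1 clk=1 s7=1
t7.Δ0 s1=0 s3=0 s0=0 s2=1 s4=1 s8=0 s6=0 s5=1 clk=1 s7=1
t7.Δ1 s1=0 s3=0 s0=0 s2=1 s4=1 s8=0 s6=0 s5=1 clk=0 s7=1
t8.Δ0 s1=0 s3=0 s0=0 s2=1 s4=1 s8=0 s6=0 s5=1 clk=0 s7=1
t8.Δ1 s1=0 s3=0 s0=0 s2=1 s4=1 s8=0 s6=0 s5=1 clk=1 s7=1
t8.Δ2 s1=0 s3=0 s0=0 s2=1 s4=0 s8=1 s6=0 s5=1 clk=1 s7=1
t8.Δ3 s1=1 s3=0 s0=0 s2=1 s4=0 s8=1 s6=1 s5=1 clk=1 s7=0
t8.Δ4 s1=1 s3=0 s0=1 s2=1 s4=0 s8=1 s6=1 s5=1 clk=1 s7=1
t8.Δ5 s1=1 s3=0 s0=0 s2=1 s4=0 s8=1 s6=0 s5=1 clk=1 s7=1
t8.Δ6 s1=1 s3=0 s0=0 s2=1 s4=0 s8=1 s6=1 s5=1 clk=1 s7=1
t9.Δ0 s1=1 s3=0 s0=0 s2=1 s4=0 s8=1 s6=1 s5=1 clk=1 s7=1
t9.Δ1 s1=1 s3=0 s0=0 s2=1 s4=0 s8=1 s6=1 s5=1 clk=0 s7=1
t10.Δ0 s1=1 s3=0 s0=0 s2=1 s4=0 s8=1 s6=1 s5=1 clk=0 s7=1
t10.Δ1 s1=1 s3=0 s0=0 s2=1 s4=0 s8=1 s6=1 s5=1 clk=1 s7=1
t10.Δ2 s1=1 s3=0 s0=0 s2=1 s4=1 s8=0 s6=1 s5=1 clk=1 s7=1
t10.Δ3 s1=0 s3=0 s0=0 s2=1 s4=1 s8=0 s6=0 s5=1 clk=1 s7=0
t10.Δ4 s1=0 s3=0 s0=1 s2=1 s4=1 s8=0 s6=0 s5=1 clk=1 s7=1
t10.Δ5 s1=0 s3=0 s0=0 s2=1 s4=1 s8=0 s6=1 s5=1 clk=1 s7=1
t10.Δ6 s1=0 s3=0 s0=0 s2=1 s4=1 s8=0 s6=0 s5=1 clk=1 s7=1
t11.Δ0 s1=0 s3=0 s0=0 s2=1 s4=1 s8=0 s6=0 s5=1 clk=1 s7=1
t11.Δ1 s1=0 s3=0 s0=0 s2=1 s4=1 s8=0 s6=0 s5=1 clk=0 s7=1
t12.Δ0 s1=0 s3=0 s0=0 s2=1 s4=1 s8=0 s6=0 s5=1 clk=0 s7=1
t12.Δ1 s1=0 s3=0 s0=0 s2=1 s4=1 s8=0 s6=0 s5=1 clk=1 s7=1
t12.Δ2 s1=0 s3=0 s0=0 s2=1 s4=0 s8=1 s6=0 s5=1 clk=1 s7=1
t12.Δ3 s1=1 s3=0 s0=0 s2=1 s4=0 s8=1 s6=1 s5=1 clk=1 s7=0
t12.Δ4 s1=1 s3=0 s0=1 s2=1 s4=0 s8=1 s6=1 s5=1 clk=1 s7=1
t12.Δ5 s1=1 s3=0 s0=0 s2=1 s4=0 s8=1 s6=0 s5=1 clk=1 s7=1
t12.Δ6 s1=1 s3=0 s0=0 s2=1 s4=0 s8=1 s6=1 s5=1 clk=1 s7=1
t13.Δ0 s1=1 s3=0 s0=0 s2=1 s4=0 s8=1 s6=1 s5=1 clk=1 s7=1
t13.Δ1 s1=1 s3=0 s0=0 s2=1 s4=0 s8=1 s6=1 s5=1 clk=0 s7=1
t14.Δ0 s1=1 s3=0 s0=0 s2=1 s4=0 s8=1 s6=1 s5=1 clk=0 s7=1
t14.Δ1 s1=1 s3=0 s0=0 s2=1 s4=0 s8=1 s6=1 s5=1 clk=1 s7=1
t14.Δ2 s1=1 s3=0 s0=0 s2=1 s4=1 s8=0 s6=1 s5=1 clk=1 s7=1
t14.Δ3 s1=0 s3=0 s0=0 s2=1 s4=1 s8=0 s6=0 s5=1 clk=1 s7=0
t14.Δ4 s1=0 s3=0 s0=1 s2=1 s4=1 s8=0 s6=0 s5=1 clk=1 s7=1
t14.Δ5 s1=0 s3=0 s0=0 s2=1 s4=1 s8=0 s6=1 s5=1 clk=1 s7=1
t14.Δ6 s1=0 s3=0 s0=0 s2=1 s4=1 s8=0 s6=0 s5=1 clk=1 s7=1
t15.Δ0 s1=0 s3=0 s0=0 s2=1 s4=1 s8=0 s6=0 s5=1 clk=1 s7=1
t15.Δ1 s1=0 s3=0 s0=0 s2=1 s4=1 s8=0 s6=0 s5=1 clk=0 s7=1
t16.Δ0 s1=0 s3=0 s0=0 s2=1 s4=1 s8=0 s6=0 s5=1 clk=0 s7=1
t16.Δ1 s1=0 s3=0 s0=0 s2=1 s4=1 s8=0 s6=0 s5=1 clk=1 s7=1
t16.Δ2 s1=0 s3=0 s0=0 s2=1 s4=0 s8=1 s6=0 s5=1 clk=1 s7=1
t16.Δ3 s1=1 s3=0 s0=0 s2=1 s4=0 s8=1 s6=1 s5=1 clk=1 s7=0
t16.Δ4 s1=1 s3=0 s0=1 s2=1 s4=0 s8=1 s6=1 s5=1 clk=1 s7=1
t16.Δ5 s1=1 s3=0 s0=0 s2=1 s4=0 s8=1 s6=0 s5=1 clk=1 s7=1
t16.Δ6 s1=1 s3=0 s0=0 s2=1 s4=0 s8=1 s6=1 s5=1 clk=1 s7=1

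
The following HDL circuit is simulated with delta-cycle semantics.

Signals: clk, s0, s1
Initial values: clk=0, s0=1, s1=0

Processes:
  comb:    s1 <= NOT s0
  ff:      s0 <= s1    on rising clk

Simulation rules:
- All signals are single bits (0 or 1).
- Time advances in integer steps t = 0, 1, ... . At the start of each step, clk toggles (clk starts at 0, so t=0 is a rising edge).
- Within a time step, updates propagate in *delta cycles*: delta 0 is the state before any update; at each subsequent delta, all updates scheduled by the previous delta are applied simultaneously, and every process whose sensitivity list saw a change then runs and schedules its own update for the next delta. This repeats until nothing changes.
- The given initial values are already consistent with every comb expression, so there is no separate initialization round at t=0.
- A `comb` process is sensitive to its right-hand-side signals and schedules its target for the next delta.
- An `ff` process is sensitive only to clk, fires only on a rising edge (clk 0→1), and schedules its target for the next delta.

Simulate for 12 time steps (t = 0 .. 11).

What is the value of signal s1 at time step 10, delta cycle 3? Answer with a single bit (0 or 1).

0

t0.Δ0 clk=0 s0=1 s1=0
t0.Δ1 clk=1 s0=1 s1=0
t0.Δ2 clk=1 s0=0 s1=0
t0.Δ3 clk=1 s0=0 s1=1
t1.Δ0 clk=1 s0=0 s1=1
t1.Δ1 clk=0 s0=0 s1=1
t2.Δ0 clk=0 s0=0 s1=1
t2.Δ1 clk=1 s0=0 s1=1
t2.Δ2 clk=1 s0=1 s1=1
t2.Δ3 clk=1 s0=1 s1=0
t3.Δ0 clk=1 s0=1 s1=0
t3.Δ1 clk=0 s0=1 s1=0
t4.Δ0 clk=0 s0=1 s1=0
t4.Δ1 clk=1 s0=1 s1=0
t4.Δ2 clk=1 s0=0 s1=0
t4.Δ3 clk=1 s0=0 s1=1
t5.Δ0 clk=1 s0=0 s1=1
t5.Δ1 clk=0 s0=0 s1=1
t6.Δ0 clk=0 s0=0 s1=1
t6.Δ1 clk=1 s0=0 s1=1
t6.Δ2 clk=1 s0=1 s1=1
t6.Δ3 clk=1 s0=1 s1=0
t7.Δ0 clk=1 s0=1 s1=0
t7.Δ1 clk=0 s0=1 s1=0
t8.Δ0 clk=0 s0=1 s1=0
t8.Δ1 clk=1 s0=1 s1=0
t8.Δ2 clk=1 s0=0 s1=0
t8.Δ3 clk=1 s0=0 s1=1
t9.Δ0 clk=1 s0=0 s1=1
t9.Δ1 clk=0 s0=0 s1=1
t10.Δ0 clk=0 s0=0 s1=1
t10.Δ1 clk=1 s0=0 s1=1
t10.Δ2 clk=1 s0=1 s1=1
t10.Δ3 clk=1 s0=1 s1=0
t11.Δ0 clk=1 s0=1 s1=0
t11.Δ1 clk=0 s0=1 s1=0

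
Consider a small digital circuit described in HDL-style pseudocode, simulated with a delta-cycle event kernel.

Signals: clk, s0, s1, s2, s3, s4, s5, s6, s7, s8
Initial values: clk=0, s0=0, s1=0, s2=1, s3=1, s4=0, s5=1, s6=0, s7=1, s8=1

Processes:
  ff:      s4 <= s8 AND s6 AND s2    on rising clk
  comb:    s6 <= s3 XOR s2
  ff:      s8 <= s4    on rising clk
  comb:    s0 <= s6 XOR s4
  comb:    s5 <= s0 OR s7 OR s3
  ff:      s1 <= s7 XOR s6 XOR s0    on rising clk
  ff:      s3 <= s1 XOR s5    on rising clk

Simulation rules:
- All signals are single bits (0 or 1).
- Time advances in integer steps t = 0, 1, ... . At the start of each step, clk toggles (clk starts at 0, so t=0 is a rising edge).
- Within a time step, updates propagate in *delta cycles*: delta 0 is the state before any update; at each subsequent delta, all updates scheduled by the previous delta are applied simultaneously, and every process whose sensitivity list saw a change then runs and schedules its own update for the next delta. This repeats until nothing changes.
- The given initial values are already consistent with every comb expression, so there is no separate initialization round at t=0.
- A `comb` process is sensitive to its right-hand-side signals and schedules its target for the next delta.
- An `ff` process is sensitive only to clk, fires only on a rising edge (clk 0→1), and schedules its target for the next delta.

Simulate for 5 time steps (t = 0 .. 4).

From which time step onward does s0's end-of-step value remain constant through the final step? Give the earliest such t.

t=0 Δ0: s5=1 s2=1 s8=1 s6=0 s3=1 s1=0 s7=1 s0=0 s4=0 clk=0
  Δ1: clk:0→1
  Δ2: s8:1→0, s1:0→1
  (2Δ to stable)
t=1 Δ0: s5=1 s2=1 s8=0 s6=0 s3=1 s1=1 s7=1 s0=0 s4=0 clk=1
  Δ1: clk:1→0
  (1Δ to stable)
t=2 Δ0: s5=1 s2=1 s8=0 s6=0 s3=1 s1=1 s7=1 s0=0 s4=0 clk=0
  Δ1: clk:0→1
  Δ2: s3:1→0
  Δ3: s6:0→1
  Δ4: s0:0→1
  (4Δ to stable)
t=3 Δ0: s5=1 s2=1 s8=0 s6=1 s3=0 s1=1 s7=1 s0=1 s4=0 clk=1
  Δ1: clk:1→0
  (1Δ to stable)
t=4 Δ0: s5=1 s2=1 s8=0 s6=1 s3=0 s1=1 s7=1 s0=1 s4=0 clk=0
  Δ1: clk:0→1
  (1Δ to stable)

2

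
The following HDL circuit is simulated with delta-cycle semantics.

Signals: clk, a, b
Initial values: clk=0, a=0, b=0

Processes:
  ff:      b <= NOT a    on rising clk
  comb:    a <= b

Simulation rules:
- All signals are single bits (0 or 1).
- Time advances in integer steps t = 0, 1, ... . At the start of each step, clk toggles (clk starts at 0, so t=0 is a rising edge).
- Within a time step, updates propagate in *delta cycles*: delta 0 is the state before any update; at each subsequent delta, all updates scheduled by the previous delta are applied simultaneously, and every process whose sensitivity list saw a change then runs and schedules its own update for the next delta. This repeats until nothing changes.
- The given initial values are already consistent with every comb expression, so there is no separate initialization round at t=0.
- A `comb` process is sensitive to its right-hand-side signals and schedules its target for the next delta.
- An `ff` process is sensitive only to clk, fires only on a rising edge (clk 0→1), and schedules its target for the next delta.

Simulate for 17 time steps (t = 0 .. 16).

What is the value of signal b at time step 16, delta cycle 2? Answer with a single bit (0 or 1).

t=0 Δ0: b=0 clk=0 a=0
  Δ1: clk:0→1
  Δ2: b:0→1
  Δ3: a:0→1
  (3Δ to stable)
t=1 Δ0: b=1 clk=1 a=1
  Δ1: clk:1→0
  (1Δ to stable)
t=2 Δ0: b=1 clk=0 a=1
  Δ1: clk:0→1
  Δ2: b:1→0
  Δ3: a:1→0
  (3Δ to stable)
t=3 Δ0: b=0 clk=1 a=0
  Δ1: clk:1→0
  (1Δ to stable)
t=4 Δ0: b=0 clk=0 a=0
  Δ1: clk:0→1
  Δ2: b:0→1
  Δ3: a:0→1
  (3Δ to stable)
t=5 Δ0: b=1 clk=1 a=1
  Δ1: clk:1→0
  (1Δ to stable)
t=6 Δ0: b=1 clk=0 a=1
  Δ1: clk:0→1
  Δ2: b:1→0
  Δ3: a:1→0
  (3Δ to stable)
t=7 Δ0: b=0 clk=1 a=0
  Δ1: clk:1→0
  (1Δ to stable)
t=8 Δ0: b=0 clk=0 a=0
  Δ1: clk:0→1
  Δ2: b:0→1
  Δ3: a:0→1
  (3Δ to stable)
t=9 Δ0: b=1 clk=1 a=1
  Δ1: clk:1→0
  (1Δ to stable)
t=10 Δ0: b=1 clk=0 a=1
  Δ1: clk:0→1
  Δ2: b:1→0
  Δ3: a:1→0
  (3Δ to stable)
t=11 Δ0: b=0 clk=1 a=0
  Δ1: clk:1→0
  (1Δ to stable)
t=12 Δ0: b=0 clk=0 a=0
  Δ1: clk:0→1
  Δ2: b:0→1
  Δ3: a:0→1
  (3Δ to stable)
t=13 Δ0: b=1 clk=1 a=1
  Δ1: clk:1→0
  (1Δ to stable)
t=14 Δ0: b=1 clk=0 a=1
  Δ1: clk:0→1
  Δ2: b:1→0
  Δ3: a:1→0
  (3Δ to stable)
t=15 Δ0: b=0 clk=1 a=0
  Δ1: clk:1→0
  (1Δ to stable)
t=16 Δ0: b=0 clk=0 a=0
  Δ1: clk:0→1
  Δ2: b:0→1
  Δ3: a:0→1
  (3Δ to stable)

1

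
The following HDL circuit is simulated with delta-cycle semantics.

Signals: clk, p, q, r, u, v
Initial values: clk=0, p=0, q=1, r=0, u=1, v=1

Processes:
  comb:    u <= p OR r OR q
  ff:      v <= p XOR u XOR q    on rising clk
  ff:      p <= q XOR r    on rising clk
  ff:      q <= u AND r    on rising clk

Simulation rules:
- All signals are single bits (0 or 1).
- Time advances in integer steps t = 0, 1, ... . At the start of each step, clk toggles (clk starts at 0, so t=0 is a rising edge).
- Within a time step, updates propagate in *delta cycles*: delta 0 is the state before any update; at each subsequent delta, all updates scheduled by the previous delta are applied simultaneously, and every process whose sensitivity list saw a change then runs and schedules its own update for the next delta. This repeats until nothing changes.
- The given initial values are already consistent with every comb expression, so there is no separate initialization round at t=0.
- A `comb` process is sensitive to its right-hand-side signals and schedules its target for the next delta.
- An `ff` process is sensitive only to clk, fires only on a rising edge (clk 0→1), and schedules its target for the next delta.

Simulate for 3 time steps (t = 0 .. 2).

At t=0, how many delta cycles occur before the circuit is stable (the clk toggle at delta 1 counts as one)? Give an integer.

2

[bits: r,clk,v,p,u,q]
t=0: Δ0=001011 Δ1=011011 Δ2=010110 | 2Δ
t=1: Δ0=010110 Δ1=000110 | 1Δ
t=2: Δ0=000110 Δ1=010110 Δ2=010010 Δ3=010000 | 3Δ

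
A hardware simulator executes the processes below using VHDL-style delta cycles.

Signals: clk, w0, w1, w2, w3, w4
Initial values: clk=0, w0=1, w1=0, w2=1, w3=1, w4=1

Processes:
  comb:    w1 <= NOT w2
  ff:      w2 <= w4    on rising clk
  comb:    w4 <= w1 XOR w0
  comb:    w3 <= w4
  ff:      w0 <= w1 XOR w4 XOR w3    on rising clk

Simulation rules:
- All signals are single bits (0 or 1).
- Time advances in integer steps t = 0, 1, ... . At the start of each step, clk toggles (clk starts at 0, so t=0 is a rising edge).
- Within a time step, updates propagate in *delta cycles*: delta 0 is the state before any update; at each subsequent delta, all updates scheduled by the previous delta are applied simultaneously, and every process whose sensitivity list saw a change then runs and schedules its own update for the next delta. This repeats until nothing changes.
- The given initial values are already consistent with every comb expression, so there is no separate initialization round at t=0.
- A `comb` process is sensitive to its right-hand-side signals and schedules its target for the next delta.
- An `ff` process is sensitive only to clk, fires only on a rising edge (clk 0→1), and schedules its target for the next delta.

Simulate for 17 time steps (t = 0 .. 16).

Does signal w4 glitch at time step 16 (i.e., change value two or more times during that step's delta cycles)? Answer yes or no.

t=0 Δ0: w2=1 w3=1 w4=1 w0=1 clk=0 w1=0
  Δ1: clk:0→1
  Δ2: w0:1→0
  Δ3: w4:1→0
  Δ4: w3:1→0
  (4Δ to stable)
t=1 Δ0: w2=1 w3=0 w4=0 w0=0 clk=1 w1=0
  Δ1: clk:1→0
  (1Δ to stable)
t=2 Δ0: w2=1 w3=0 w4=0 w0=0 clk=0 w1=0
  Δ1: clk:0→1
  Δ2: w2:1→0
  Δ3: w1:0→1
  Δ4: w4:0→1
  Δ5: w3:0→1
  (5Δ to stable)
t=3 Δ0: w2=0 w3=1 w4=1 w0=0 clk=1 w1=1
  Δ1: clk:1→0
  (1Δ to stable)
t=4 Δ0: w2=0 w3=1 w4=1 w0=0 clk=0 w1=1
  Δ1: clk:0→1
  Δ2: w2:0→1, w0:0→1
  Δ3: w4:1→0, w1:1→0
  Δ4: w3:1→0, w4:0→1
  Δ5: w3:0→1
  (5Δ to stable)
t=5 Δ0: w2=1 w3=1 w4=1 w0=1 clk=1 w1=0
  Δ1: clk:1→0
  (1Δ to stable)
t=6 Δ0: w2=1 w3=1 w4=1 w0=1 clk=0 w1=0
  Δ1: clk:0→1
  Δ2: w0:1→0
  Δ3: w4:1→0
  Δ4: w3:1→0
  (4Δ to stable)
t=7 Δ0: w2=1 w3=0 w4=0 w0=0 clk=1 w1=0
  Δ1: clk:1→0
  (1Δ to stable)
t=8 Δ0: w2=1 w3=0 w4=0 w0=0 clk=0 w1=0
  Δ1: clk:0→1
  Δ2: w2:1→0
  Δ3: w1:0→1
  Δ4: w4:0→1
  Δ5: w3:0→1
  (5Δ to stable)
t=9 Δ0: w2=0 w3=1 w4=1 w0=0 clk=1 w1=1
  Δ1: clk:1→0
  (1Δ to stable)
t=10 Δ0: w2=0 w3=1 w4=1 w0=0 clk=0 w1=1
  Δ1: clk:0→1
  Δ2: w2:0→1, w0:0→1
  Δ3: w4:1→0, w1:1→0
  Δ4: w3:1→0, w4:0→1
  Δ5: w3:0→1
  (5Δ to stable)
t=11 Δ0: w2=1 w3=1 w4=1 w0=1 clk=1 w1=0
  Δ1: clk:1→0
  (1Δ to stable)
t=12 Δ0: w2=1 w3=1 w4=1 w0=1 clk=0 w1=0
  Δ1: clk:0→1
  Δ2: w0:1→0
  Δ3: w4:1→0
  Δ4: w3:1→0
  (4Δ to stable)
t=13 Δ0: w2=1 w3=0 w4=0 w0=0 clk=1 w1=0
  Δ1: clk:1→0
  (1Δ to stable)
t=14 Δ0: w2=1 w3=0 w4=0 w0=0 clk=0 w1=0
  Δ1: clk:0→1
  Δ2: w2:1→0
  Δ3: w1:0→1
  Δ4: w4:0→1
  Δ5: w3:0→1
  (5Δ to stable)
t=15 Δ0: w2=0 w3=1 w4=1 w0=0 clk=1 w1=1
  Δ1: clk:1→0
  (1Δ to stable)
t=16 Δ0: w2=0 w3=1 w4=1 w0=0 clk=0 w1=1
  Δ1: clk:0→1
  Δ2: w2:0→1, w0:0→1
  Δ3: w4:1→0, w1:1→0
  Δ4: w3:1→0, w4:0→1
  Δ5: w3:0→1
  (5Δ to stable)

yes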